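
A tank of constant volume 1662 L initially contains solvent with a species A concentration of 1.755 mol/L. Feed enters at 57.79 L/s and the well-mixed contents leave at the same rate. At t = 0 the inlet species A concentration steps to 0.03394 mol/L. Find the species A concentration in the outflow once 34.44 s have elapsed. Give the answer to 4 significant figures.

Mass balance on the solute (V constant): V dC/dt = Q(C_in − C).
So dC/dt = (C_in − C)/τ with τ = V/Q = 1662/57.79 = 28.7593 s.
Solution: C(t) = C_in + (C₀ − C_in) e^(−t/τ).
C(34.44) = 0.03394 + (1.755 − 0.03394)·e^(−34.44/28.7593) = 0.03394 + (1.72106)·0.301940 = 0.553598 mol/L.

0.5536 mol/L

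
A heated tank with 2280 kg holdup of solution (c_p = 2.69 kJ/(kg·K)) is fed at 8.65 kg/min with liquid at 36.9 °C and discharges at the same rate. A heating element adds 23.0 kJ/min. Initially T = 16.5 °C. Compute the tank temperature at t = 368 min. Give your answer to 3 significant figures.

M c_p dT/dt = ṁ c_p (T_in − T) + Q̇.
τ = M/ṁ = 263.58 min; T_ss = T_in + Q̇/(ṁ c_p) = 36.9 + 23.0/(8.65·2.69) = 37.888 °C.
T approaches T_ss exponentially: T(t) = T_ss + (T₀ − T_ss) e^(−t/τ).
T(368) = 37.888 + (-21.388)·e^(−368/263.58) = 37.888 + (-21.388)·0.24755 = 32.594 °C.

32.6 °C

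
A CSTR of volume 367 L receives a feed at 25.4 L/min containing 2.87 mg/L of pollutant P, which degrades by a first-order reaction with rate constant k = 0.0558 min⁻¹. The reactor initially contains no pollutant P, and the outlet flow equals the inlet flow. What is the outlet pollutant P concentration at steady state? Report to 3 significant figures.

Species balance: V dC/dt = Q C_in − Q C − k V C.
At steady state: 0 = Q C_in − (Q + kV) C_ss, so C_ss = Q C_in/(Q + kV).
C_ss = 25.4·2.87/(25.4 + 0.0558·367) = 72.898/45.879 = 1.5889 mg/L.

1.59 mg/L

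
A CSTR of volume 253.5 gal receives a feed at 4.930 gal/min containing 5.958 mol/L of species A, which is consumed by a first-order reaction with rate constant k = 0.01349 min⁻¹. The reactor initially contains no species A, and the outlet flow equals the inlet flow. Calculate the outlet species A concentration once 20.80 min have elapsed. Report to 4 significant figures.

1.745 mol/L

V dC/dt = Q(C_in − C) − k V C.
dC/dt = (Q/V) C_in − (Q/V + k) C; effective rate a = Q/V + k = 0.0194477 + 0.01349 = 0.0329377 min⁻¹.
C_ss = Q C_in/(Q + kV) = 3.51784 mol/L; C(t) = C_ss + (C₀ − C_ss) e^(−a t).
C(20.80) = 3.51784 + (-3.51784)·e^(−0.0329377·20.80) = 3.51784 + (-3.51784)·0.504037 = 1.74472 mol/L.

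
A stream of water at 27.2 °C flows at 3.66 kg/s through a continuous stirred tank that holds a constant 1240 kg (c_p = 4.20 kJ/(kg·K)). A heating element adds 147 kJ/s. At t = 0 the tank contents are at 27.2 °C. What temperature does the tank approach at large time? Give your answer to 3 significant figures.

M c_p dT/dt = ṁ c_p (T_in − T) + Q̇.
At steady state dT/dt = 0 ⇒ T_ss = T_in + Q̇/(ṁ c_p) = 27.2 + 147/(3.66·4.20) = 36.763 °C.

36.8 °C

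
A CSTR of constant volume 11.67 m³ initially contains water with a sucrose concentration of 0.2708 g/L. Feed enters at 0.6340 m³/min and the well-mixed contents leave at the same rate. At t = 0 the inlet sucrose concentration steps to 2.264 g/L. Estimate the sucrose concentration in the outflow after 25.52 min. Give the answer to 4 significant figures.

Unsteady species balance (constant V, well mixed): V dC/dt = Q(C_in − C).
Rewrite as dC/dt + C/τ = C_in/τ, τ = V/Q = 18.4069 min.
Integrating: C(t) = C_in + (C₀ − C_in) e^(−t/τ).
C(25.52) = 2.264 + (0.2708 − 2.264)·e^(−25.52/18.4069) = 2.264 + (-1.99320)·0.249965 = 1.76577 g/L.

1.766 g/L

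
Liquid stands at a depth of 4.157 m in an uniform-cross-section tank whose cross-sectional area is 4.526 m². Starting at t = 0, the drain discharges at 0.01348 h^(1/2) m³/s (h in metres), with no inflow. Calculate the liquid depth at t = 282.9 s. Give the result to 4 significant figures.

A dh/dt = −Q_out = −0.01348 √h.
Separate and integrate: 2(√h − √h₀) = −(0.01348/A) t.
√h = √4.157 − 0.01348·282.9/(2·4.526) = 2.03887 − 0.421287 = 1.61759.
h = 1.61759² = 2.61658 m.

2.617 m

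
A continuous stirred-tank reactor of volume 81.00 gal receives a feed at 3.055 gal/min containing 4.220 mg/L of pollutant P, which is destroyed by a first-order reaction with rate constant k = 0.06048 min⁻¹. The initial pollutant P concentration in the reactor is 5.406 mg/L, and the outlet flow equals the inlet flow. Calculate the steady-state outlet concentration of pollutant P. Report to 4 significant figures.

V dC/dt = Q(C_in − C) − k V C.
Steady state (dC/dt = 0): C_ss = Q C_in/(Q + kV) = C_in/(1 + kV/Q).
C_ss = 3.055·4.220/(3.055 + 0.06048·81.00) = 12.8921/7.95388 = 1.62086 mg/L.

1.621 mg/L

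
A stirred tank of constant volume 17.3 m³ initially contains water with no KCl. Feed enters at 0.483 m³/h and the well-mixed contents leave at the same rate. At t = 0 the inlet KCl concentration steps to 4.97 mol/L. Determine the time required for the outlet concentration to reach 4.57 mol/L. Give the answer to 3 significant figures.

90.3 h

Unsteady species balance (constant V, well mixed): V dC/dt = Q(C_in − C), so τ = V/Q = 35.818 h.
C(t) = C_in + (C₀ − C_in) e^(−t/τ). Set C = 4.57 and solve for t:
e^(−t/τ) = (C − C_in)/(C₀ − C_in) = (4.57 − 4.97)/(0 − 4.97) = 0.080483
t = −τ ln(…) = 35.818 × 2.5197 = 90.251 h.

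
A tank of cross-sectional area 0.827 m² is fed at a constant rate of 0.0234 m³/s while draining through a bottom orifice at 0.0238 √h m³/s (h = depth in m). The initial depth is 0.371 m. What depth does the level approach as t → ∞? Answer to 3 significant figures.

Mass balance (ρ constant): A dh/dt = Q_in − 0.0238 √h. At steady state dh/dt = 0:
Q_in = 0.0238 √h_ss ⇒ √h_ss = 0.0234/0.0238 = 0.98319.
h_ss = 0.98319² = 0.96667 m. (Since h₀ = 0.371 m < h_ss, the level will rise toward this value.)

0.967 m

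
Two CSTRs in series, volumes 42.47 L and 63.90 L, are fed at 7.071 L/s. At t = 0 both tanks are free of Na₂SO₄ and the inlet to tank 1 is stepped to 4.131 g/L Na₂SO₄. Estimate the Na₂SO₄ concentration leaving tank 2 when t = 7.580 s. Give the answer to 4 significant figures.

1.124 g/L

Each tank obeys Vᵢ dCᵢ/dt = Q(Cᵢ₋₁ − Cᵢ), so τᵢ = Vᵢ/Q.
τ₁ = 42.47/7.071 = 6.00622 s; τ₂ = 63.90/7.071 = 9.03691 s.
Solving the cascade with C₁(0)=C₂(0)=0 gives C₂(t) = C_in[1 − (τ₁ e^(−t/τ₁) − τ₂ e^(−t/τ₂))/(τ₁ − τ₂)].
At t = 7.580: e^(−t/τ₁) = 0.283080, e^(−t/τ₂) = 0.432237.
C₂ = 4.131·[1 − (6.00622·0.283080 − 9.03691·0.432237)/(-3.03069)] = 4.131·0.272165 = 1.12432 g/L.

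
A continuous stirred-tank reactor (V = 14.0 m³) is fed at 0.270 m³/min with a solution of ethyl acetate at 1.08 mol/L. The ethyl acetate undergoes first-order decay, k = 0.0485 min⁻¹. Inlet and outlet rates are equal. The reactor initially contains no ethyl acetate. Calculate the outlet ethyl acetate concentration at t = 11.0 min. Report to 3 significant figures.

V dC/dt = Q(C_in − C) − k V C.
This is linear with rate a = Q/V + k = 0.067786 min⁻¹.
C_ss = Q C_in/(Q + kV) = 0.30727 mol/L; C(t) = C_ss + (C₀ − C_ss) e^(−a t).
C(11.0) = 0.30727 + (-0.30727)·e^(−0.067786·11.0) = 0.30727 + (-0.30727)·0.47443 = 0.16149 mol/L.

0.161 mol/L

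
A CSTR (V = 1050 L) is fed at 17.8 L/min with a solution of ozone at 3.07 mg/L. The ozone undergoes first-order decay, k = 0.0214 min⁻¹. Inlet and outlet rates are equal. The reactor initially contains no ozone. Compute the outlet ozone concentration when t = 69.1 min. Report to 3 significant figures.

Species balance: V dC/dt = Q C_in − Q C − k V C.
dC/dt = (Q/V) C_in − (Q/V + k) C; effective rate a = Q/V + k = 0.016952 + 0.0214 = 0.038352 min⁻¹.
C_ss = Q C_in/(Q + kV) = 1.3570 mg/L; C(t) = C_ss + (C₀ − C_ss) e^(−a t).
C(69.1) = 1.3570 + (-1.3570)·e^(−0.038352·69.1) = 1.3570 + (-1.3570)·0.070641 = 1.2611 mg/L.

1.26 mg/L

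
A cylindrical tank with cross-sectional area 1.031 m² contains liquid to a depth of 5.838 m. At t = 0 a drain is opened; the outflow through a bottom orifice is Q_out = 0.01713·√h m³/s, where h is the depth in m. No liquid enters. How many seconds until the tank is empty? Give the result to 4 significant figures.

290.8 s

Volume balance on the tank: A dh/dt = −0.01713 √h.
Separate and integrate: 2(√h − √h₀) = −(0.01713/A) t.
Tank is empty when √h = 0: t_empty = 2A√h₀/0.01713.
t_empty = 2·1.031·√5.838/0.01713 = 2.06200·2.41620/0.01713 = 290.846 s.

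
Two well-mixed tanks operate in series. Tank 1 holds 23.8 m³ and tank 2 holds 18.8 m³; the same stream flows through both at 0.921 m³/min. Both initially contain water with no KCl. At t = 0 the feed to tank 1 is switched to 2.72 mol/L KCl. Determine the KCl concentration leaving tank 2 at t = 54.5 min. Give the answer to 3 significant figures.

Time constants: τᵢ = Vᵢ/Q for each well-mixed tank.
τ₁ = 23.8/0.921 = 25.841 min; τ₂ = 18.8/0.921 = 20.413 min.
Solving the cascade with C₁(0)=C₂(0)=0 gives C₂(t) = C_in[1 − (τ₁ e^(−t/τ₁) − τ₂ e^(−t/τ₂))/(τ₁ − τ₂)].
At t = 54.5: e^(−t/τ₁) = 0.12136, e^(−t/τ₂) = 0.069258.
C₂ = 2.72·[1 − (25.841·0.12136 − 20.413·0.069258)/(5.4289)] = 2.72·0.68275 = 1.8571 mol/L.

1.86 mol/L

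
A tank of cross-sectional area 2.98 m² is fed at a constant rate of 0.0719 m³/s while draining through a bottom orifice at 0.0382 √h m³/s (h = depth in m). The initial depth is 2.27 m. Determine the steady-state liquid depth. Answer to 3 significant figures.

3.54 m

A dh/dt = Q_in − 0.0382 √h. Steady state requires inflow = outflow:
Q_in = 0.0382 √h_ss ⇒ √h_ss = 0.0719/0.0382 = 1.8822.
h_ss = 1.8822² = 3.5427 m. (Since h₀ = 2.27 m < h_ss, the level will rise toward this value.)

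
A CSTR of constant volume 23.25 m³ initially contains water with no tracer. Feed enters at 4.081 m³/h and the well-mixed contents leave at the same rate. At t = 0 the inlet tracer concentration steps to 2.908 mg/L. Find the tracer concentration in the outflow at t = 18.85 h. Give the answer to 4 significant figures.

Transient balance on the dissolved component: V dC/dt = Q(C_in − C).
Time constant τ = V/Q = 23.25/4.081 = 5.69713 h.
Solution: C(t) = C_in + (C₀ − C_in) e^(−t/τ).
C(18.85) = 2.908 + (0 − 2.908)·e^(−18.85/5.69713) = 2.908 + (-2.90800)·0.0365643 = 2.80167 mg/L.

2.802 mg/L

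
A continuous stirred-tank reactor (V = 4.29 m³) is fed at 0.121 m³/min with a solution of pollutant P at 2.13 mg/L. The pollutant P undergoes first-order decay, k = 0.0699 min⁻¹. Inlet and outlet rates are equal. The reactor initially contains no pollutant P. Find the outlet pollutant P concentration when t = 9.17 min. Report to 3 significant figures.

0.363 mg/L

Species balance: V dC/dt = Q C_in − Q C − k V C.
This is linear with rate a = Q/V + k = 0.098105 min⁻¹.
C_ss = Q C_in/(Q + kV) = 0.61237 mg/L; C(t) = C_ss + (C₀ − C_ss) e^(−a t).
C(9.17) = 0.61237 + (-0.61237)·e^(−0.098105·9.17) = 0.61237 + (-0.61237)·0.40672 = 0.36331 mg/L.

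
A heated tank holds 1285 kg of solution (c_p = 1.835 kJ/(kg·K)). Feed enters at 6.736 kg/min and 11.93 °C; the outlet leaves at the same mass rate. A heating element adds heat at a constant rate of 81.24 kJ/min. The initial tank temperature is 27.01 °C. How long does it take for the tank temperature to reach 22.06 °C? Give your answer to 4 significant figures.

166.3 min

M c_p dT/dt = ṁ c_p (T_in − T) + Q̇.
τ = M/ṁ = 190.766 min; T_ss = T_in + Q̇/(ṁ c_p) = 18.5025 °C.
T(t) = T_ss + (T₀ − T_ss) e^(−t/τ). Set T = 22.06:
e^(−t/τ) = (22.06 − 18.5025)/(27.01 − 18.5025) = 0.418159
t = −190.766 · ln(0.418159) = 166.328 min.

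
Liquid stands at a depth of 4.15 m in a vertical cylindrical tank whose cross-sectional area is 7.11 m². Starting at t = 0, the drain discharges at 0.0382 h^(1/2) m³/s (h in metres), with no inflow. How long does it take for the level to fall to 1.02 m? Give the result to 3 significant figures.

382 s

A dh/dt = −Q_out = −0.0382 √h.
This is separable: 2 d(√h)/dt = −0.0382/A, so √h = √h₀ − (0.0382/(2A)) t.
t = 2A(√h₀ − √h)/0.0382 = 2·7.11·(√4.15 − √1.02)/0.0382
  = 14.220 × (2.0372 − 1.0100) / 0.0382 = 382.38 s.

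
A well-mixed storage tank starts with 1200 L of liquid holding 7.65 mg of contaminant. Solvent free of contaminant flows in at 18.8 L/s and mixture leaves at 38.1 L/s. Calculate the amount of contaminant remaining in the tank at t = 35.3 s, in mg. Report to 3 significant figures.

Total volume: dV/dt = Q_in − Q_out = -19.300 L/s, so V(t) = 1200 − 19.300 t and V(35.3) = 518.71 L.
Solute balance: dm/dt = 0 − Q_out C = −Q_out m/V(t).
dm/m = −Q_out dt/(V₀ − 19.300 t); integrating gives ln(m/m₀) = −(Q_out/(Q_in−Q_out)) ln(V/V₀).
m = m₀ (V₀/V)^(Q_out/(Q_in−Q_out)) = 7.65 × (1200/518.71)^(-1.9741) = 1.4608 mg.

1.46 mg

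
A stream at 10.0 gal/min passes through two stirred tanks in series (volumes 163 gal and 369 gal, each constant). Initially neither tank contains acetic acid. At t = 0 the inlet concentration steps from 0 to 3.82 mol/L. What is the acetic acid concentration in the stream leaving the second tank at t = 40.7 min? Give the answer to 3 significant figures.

1.80 mol/L

Species balance on tank i: dCᵢ/dt = (Cᵢ₋₁ − Cᵢ)/τᵢ with τᵢ = Vᵢ/Q.
τ₁ = 163/10.0 = 16.300 min; τ₂ = 369/10.0 = 36.900 min.
Tank 1: C₁ = C_in(1 − e^(−t/τ₁)). Tank 2 (τ₁ ≠ τ₂): C₂ = C_in[1 − (τ₁ e^(−t/τ₁) − τ₂ e^(−t/τ₂))/(τ₁ − τ₂)].
At t = 40.7: e^(−t/τ₁) = 0.082337, e^(−t/τ₂) = 0.33188.
C₂ = 3.82·[1 − (16.300·0.082337 − 36.900·0.33188)/(-20.600)] = 3.82·0.47067 = 1.7979 mol/L.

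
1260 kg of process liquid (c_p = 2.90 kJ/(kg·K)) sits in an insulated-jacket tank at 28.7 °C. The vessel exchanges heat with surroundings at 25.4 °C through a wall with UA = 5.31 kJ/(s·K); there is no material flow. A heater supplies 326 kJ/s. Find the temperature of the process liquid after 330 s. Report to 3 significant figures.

Lumped-capacitance energy balance: M c_p dT/dt = UA(T_amb − T) + Q̇.
dT/dt = (T_ss − T)/τ with T_ss = T_amb + Q̇/UA = 25.4 + 326/5.31 = 86.794 °C, τ = M c_p/UA = 1260·2.90/5.31 = 688.14 s.
Integrating: T(t) = T_ss + (T₀ − T_ss) e^(−t/τ).
T(330) = 86.794 + (-58.094)·0.61906 = 50.830 °C.

50.8 °C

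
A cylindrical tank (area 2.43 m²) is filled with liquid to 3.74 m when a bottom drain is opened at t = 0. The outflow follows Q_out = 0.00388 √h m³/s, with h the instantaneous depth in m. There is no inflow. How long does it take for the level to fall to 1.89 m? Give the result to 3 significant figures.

700 s

With no inflow, A dh/dt = −0.00388 √h.
Separate and integrate: 2(√h − √h₀) = −(0.00388/A) t.
t = 2A(√h₀ − √h)/0.00388 = 2·2.43·(√3.74 − √1.89)/0.00388
  = 4.8600 × (1.9339 − 1.3748) / 0.00388 = 700.36 s.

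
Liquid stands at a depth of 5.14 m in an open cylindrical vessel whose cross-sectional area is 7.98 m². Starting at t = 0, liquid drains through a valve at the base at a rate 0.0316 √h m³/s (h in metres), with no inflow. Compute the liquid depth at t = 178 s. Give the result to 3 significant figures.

3.67 m

With no inflow, A dh/dt = −0.0316 √h.
Separate and integrate: 2(√h − √h₀) = −(0.0316/A) t.
√h = √5.14 − 0.0316·178/(2·7.98) = 2.2672 − 0.35243 = 1.9147.
h = 1.9147² = 3.6662 m.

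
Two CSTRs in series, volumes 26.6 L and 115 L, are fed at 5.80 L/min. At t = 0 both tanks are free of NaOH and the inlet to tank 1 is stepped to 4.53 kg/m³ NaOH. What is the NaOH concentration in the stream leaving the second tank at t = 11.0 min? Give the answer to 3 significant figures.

1.27 kg/m³

Species balance on tank i: dCᵢ/dt = (Cᵢ₋₁ − Cᵢ)/τᵢ with τᵢ = Vᵢ/Q.
τ₁ = 26.6/5.80 = 4.5862 min; τ₂ = 115/5.80 = 19.828 min.
Solving the cascade with C₁(0)=C₂(0)=0 gives C₂(t) = C_in[1 − (τ₁ e^(−t/τ₁) − τ₂ e^(−t/τ₂))/(τ₁ − τ₂)].
At t = 11.0: e^(−t/τ₁) = 0.090854, e^(−t/τ₂) = 0.57420.
C₂ = 4.53·[1 − (4.5862·0.090854 − 19.828·0.57420)/(-15.241)] = 4.53·0.28036 = 1.2700 kg/m³.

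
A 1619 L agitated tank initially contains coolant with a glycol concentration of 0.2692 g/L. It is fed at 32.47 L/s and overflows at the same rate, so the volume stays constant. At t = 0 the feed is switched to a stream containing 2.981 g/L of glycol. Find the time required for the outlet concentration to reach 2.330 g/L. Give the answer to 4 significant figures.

71.15 s

Accumulation = in − out for the solute gives V dC/dt = Q(C_in − C), so τ = V/Q = 49.8614 s.
C(t) = C_in + (C₀ − C_in) e^(−t/τ). Set C = 2.330 and solve for t:
e^(−t/τ) = (C − C_in)/(C₀ − C_in) = (2.330 − 2.981)/(0.2692 − 2.981) = 0.240062
t = −τ ln(…) = 49.8614 × 1.42686 = 71.1452 s.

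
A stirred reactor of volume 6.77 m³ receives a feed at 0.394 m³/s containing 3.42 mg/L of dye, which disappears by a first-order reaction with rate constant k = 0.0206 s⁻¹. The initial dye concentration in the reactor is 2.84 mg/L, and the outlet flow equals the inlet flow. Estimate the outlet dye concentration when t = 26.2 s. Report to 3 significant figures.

2.57 mg/L

Accumulation = in − out − consumed: V dC/dt = Q C_in − Q C − k V C.
dC/dt = (Q/V) C_in − (Q/V + k) C; effective rate a = Q/V + k = 0.058198 + 0.0206 = 0.078798 s⁻¹.
C_ss = Q C_in/(Q + kV) = 2.5259 mg/L; C(t) = C_ss + (C₀ − C_ss) e^(−a t).
C(26.2) = 2.5259 + (0.31408)·e^(−0.078798·26.2) = 2.5259 + (0.31408)·0.12688 = 2.5658 mg/L.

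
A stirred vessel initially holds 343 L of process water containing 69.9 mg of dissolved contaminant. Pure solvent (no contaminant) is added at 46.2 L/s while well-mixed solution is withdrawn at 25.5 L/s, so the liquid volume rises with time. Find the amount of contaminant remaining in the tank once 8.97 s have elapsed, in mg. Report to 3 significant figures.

Let m(t) be the amount of contaminant. Volume: V(t) = V₀ + (Q_in − Q_out) t = 343 + 20.700 t; V(8.97) = 528.68 L.
No contaminant enters, so dm/dt = −Q_out · (m/V).
dm/m = −Q_out dt/(V₀ + 20.700 t); integrating gives ln(m/m₀) = −(Q_out/(Q_in−Q_out)) ln(V/V₀).
m = m₀ (V₀/V)^(Q_out/(Q_in−Q_out)) = 69.9 × (343/528.68)^(1.2319) = 41.021 mg.

41.0 mg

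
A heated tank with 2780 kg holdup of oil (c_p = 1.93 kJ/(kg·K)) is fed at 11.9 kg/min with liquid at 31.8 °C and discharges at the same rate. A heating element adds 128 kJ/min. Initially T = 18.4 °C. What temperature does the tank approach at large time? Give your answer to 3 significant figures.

M c_p dT/dt = ṁ c_p (T_in − T) + Q̇.
At steady state dT/dt = 0 ⇒ T_ss = T_in + Q̇/(ṁ c_p) = 31.8 + 128/(11.9·1.93) = 37.373 °C.

37.4 °C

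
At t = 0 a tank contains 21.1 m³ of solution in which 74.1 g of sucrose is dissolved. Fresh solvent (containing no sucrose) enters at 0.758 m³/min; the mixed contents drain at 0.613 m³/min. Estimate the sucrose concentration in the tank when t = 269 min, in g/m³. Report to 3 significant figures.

0.0148 g/m³

Let m(t) be the amount of sucrose. Volume: V(t) = V₀ + (Q_in − Q_out) t = 21.1 + 0.14500 t; V(269) = 60.105 m³.
No sucrose enters, so dm/dt = −Q_out · (m/V).
dm/m = −Q_out dt/(V₀ + 0.14500 t); integrating gives ln(m/m₀) = −(Q_out/(Q_in−Q_out)) ln(V/V₀).
m = m₀ (V₀/V)^(Q_out/(Q_in−Q_out)) = 74.1 × (21.1/60.105)^(4.2276) = 0.88683 g.
C = m/V = 0.88683/60.105 = 0.014755 g/m³.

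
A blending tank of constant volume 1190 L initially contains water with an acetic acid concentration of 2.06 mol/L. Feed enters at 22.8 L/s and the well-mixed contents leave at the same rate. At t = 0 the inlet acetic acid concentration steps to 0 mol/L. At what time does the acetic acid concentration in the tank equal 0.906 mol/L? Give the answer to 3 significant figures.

Species balance: V dC/dt = Q(C_in − C) ⇒ τ = V/Q = 52.193 s.
C(t) = C_in + (C₀ − C_in) e^(−t/τ). Set C = 0.906 and solve for t:
e^(−t/τ) = (C − C_in)/(C₀ − C_in) = (0.906 − 0)/(2.06 − 0) = 0.43981
t = −τ ln(…) = 52.193 × 0.82142 = 42.872 s.

42.9 s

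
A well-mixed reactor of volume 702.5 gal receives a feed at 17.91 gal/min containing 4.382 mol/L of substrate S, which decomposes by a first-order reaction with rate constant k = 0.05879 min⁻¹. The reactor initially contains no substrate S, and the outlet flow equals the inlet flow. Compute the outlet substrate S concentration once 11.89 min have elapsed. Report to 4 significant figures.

V dC/dt = Q(C_in − C) − k V C.
dC/dt = (Q/V) C_in − (Q/V + k) C; effective rate a = Q/V + k = 0.0254947 + 0.05879 = 0.0842847 min⁻¹.
C_ss = Q C_in/(Q + kV) = 1.32548 mol/L; C(t) = C_ss + (C₀ − C_ss) e^(−a t).
C(11.89) = 1.32548 + (-1.32548)·e^(−0.0842847·11.89) = 1.32548 + (-1.32548)·0.367091 = 0.838908 mol/L.

0.8389 mol/L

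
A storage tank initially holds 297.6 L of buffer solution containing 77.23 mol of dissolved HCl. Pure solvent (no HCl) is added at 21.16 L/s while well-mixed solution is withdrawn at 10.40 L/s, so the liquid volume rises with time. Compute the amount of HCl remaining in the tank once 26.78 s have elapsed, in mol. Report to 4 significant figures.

Total volume: dV/dt = Q_in − Q_out = 10.7600 L/s, so V(t) = 297.6 + 10.7600 t and V(26.78) = 585.753 L.
No HCl enters, so dm/dt = −Q_out · (m/V).
dm/m = −Q_out dt/(V₀ + 10.7600 t); integrating gives ln(m/m₀) = −(Q_out/(Q_in−Q_out)) ln(V/V₀).
m = m₀ (V₀/V)^(Q_out/(Q_in−Q_out)) = 77.23 × (297.6/585.753)^(0.966543) = 40.1369 mol.

40.14 mol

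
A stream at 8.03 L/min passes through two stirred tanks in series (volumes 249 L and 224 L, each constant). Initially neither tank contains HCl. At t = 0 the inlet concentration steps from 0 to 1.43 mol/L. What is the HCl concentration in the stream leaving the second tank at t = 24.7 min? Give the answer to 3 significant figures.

0.294 mol/L

Each tank obeys Vᵢ dCᵢ/dt = Q(Cᵢ₋₁ − Cᵢ), so τᵢ = Vᵢ/Q.
τ₁ = 249/8.03 = 31.009 min; τ₂ = 224/8.03 = 27.895 min.
Solving the cascade with C₁(0)=C₂(0)=0 gives C₂(t) = C_in[1 − (τ₁ e^(−t/τ₁) − τ₂ e^(−t/τ₂))/(τ₁ − τ₂)].
At t = 24.7: e^(−t/τ₁) = 0.45088, e^(−t/τ₂) = 0.41253.
C₂ = 1.43·[1 − (31.009·0.45088 − 27.895·0.41253)/(3.1133)] = 1.43·0.20547 = 0.29382 mol/L.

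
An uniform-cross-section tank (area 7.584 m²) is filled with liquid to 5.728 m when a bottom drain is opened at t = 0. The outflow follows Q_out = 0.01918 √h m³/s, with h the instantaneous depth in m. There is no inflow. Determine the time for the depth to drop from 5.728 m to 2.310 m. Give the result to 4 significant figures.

690.7 s

A dh/dt = −Q_out = −0.01918 √h.
∫ h^(−1/2) dh = −(0.01918/A) ∫ dt, giving 2√h = 2√h₀ − (0.01918/A) t.
t = 2A(√h₀ − √h)/0.01918 = 2·7.584·(√5.728 − √2.310)/0.01918
  = 15.1680 × (2.39332 − 1.51987) / 0.01918 = 690.749 s.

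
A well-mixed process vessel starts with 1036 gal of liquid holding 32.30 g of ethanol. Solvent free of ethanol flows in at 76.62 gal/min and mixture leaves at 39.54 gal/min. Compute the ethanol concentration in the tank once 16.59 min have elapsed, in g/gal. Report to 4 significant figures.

0.01190 g/gal

Let m(t) be the amount of ethanol. Volume: V(t) = V₀ + (Q_in − Q_out) t = 1036 + 37.0800 t; V(16.59) = 1651.16 gal.
Solute balance: dm/dt = 0 − Q_out C = −Q_out m/V(t).
dm/m = −Q_out dt/(V₀ + 37.0800 t); integrating gives ln(m/m₀) = −(Q_out/(Q_in−Q_out)) ln(V/V₀).
m = m₀ (V₀/V)^(Q_out/(Q_in−Q_out)) = 32.30 × (1036/1651.16)^(1.06634) = 19.6492 g.
C = m/V = 19.6492/1651.16 = 0.0119002 g/gal.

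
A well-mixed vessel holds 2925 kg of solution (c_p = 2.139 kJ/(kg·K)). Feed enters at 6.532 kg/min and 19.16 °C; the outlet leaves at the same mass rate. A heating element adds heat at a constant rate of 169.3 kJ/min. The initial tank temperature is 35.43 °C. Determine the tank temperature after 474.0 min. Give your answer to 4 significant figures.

M c_p dT/dt = ṁ c_p (T_in − T) + Q̇.
Rearrange: dT/dt = (T_ss − T)/τ with τ = M/ṁ = 447.795 min and T_ss = T_in + Q̇/(ṁ c_p) = 31.2771 °C.
T approaches T_ss exponentially: T(t) = T_ss + (T₀ − T_ss) e^(−t/τ).
T(474.0) = 31.2771 + (4.15286)·e^(−474.0/447.795) = 31.2771 + (4.15286)·0.346969 = 32.7181 °C.

32.72 °C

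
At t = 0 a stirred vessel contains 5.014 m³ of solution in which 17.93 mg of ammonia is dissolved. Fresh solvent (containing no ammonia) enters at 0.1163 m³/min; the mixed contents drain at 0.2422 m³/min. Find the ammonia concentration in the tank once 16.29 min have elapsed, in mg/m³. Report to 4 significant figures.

Let m(t) be the amount of ammonia. Volume: V(t) = V₀ + (Q_in − Q_out) t = 5.014 − 0.125900 t; V(16.29) = 2.96309 m³.
Solute balance: dm/dt = 0 − Q_out C = −Q_out m/V(t).
dm/m = −Q_out dt/(V₀ − 0.125900 t); integrating gives ln(m/m₀) = −(Q_out/(Q_in−Q_out)) ln(V/V₀).
m = m₀ (V₀/V)^(Q_out/(Q_in−Q_out)) = 17.93 × (5.014/2.96309)^(-1.92375) = 6.51808 mg.
C = m/V = 6.51808/2.96309 = 2.19976 mg/m³.

2.200 mg/m³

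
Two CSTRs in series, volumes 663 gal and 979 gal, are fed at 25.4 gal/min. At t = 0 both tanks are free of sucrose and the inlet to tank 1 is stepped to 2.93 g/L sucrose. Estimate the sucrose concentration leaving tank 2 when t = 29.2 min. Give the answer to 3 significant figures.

0.683 g/L

Species balance on tank i: dCᵢ/dt = (Cᵢ₋₁ − Cᵢ)/τᵢ with τᵢ = Vᵢ/Q.
τ₁ = 663/25.4 = 26.102 min; τ₂ = 979/25.4 = 38.543 min.
Solving the cascade with C₁(0)=C₂(0)=0 gives C₂(t) = C_in[1 − (τ₁ e^(−t/τ₁) − τ₂ e^(−t/τ₂))/(τ₁ − τ₂)].
At t = 29.2: e^(−t/τ₁) = 0.32671, e^(−t/τ₂) = 0.46880.
C₂ = 2.93·[1 − (26.102·0.32671 − 38.543·0.46880)/(-12.441)] = 2.93·0.23310 = 0.68299 g/L.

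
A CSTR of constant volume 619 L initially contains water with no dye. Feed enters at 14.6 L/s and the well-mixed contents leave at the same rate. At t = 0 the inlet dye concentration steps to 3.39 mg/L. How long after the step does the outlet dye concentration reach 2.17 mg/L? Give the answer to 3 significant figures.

Transient balance on the dissolved component: V dC/dt = Q(C_in − C), so τ = V/Q = 42.397 s.
C(t) = C_in + (C₀ − C_in) e^(−t/τ). Set C = 2.17 and solve for t:
e^(−t/τ) = (C − C_in)/(C₀ − C_in) = (2.17 − 3.39)/(0 − 3.39) = 0.35988
t = −τ ln(…) = 42.397 × 1.0220 = 43.329 s.

43.3 s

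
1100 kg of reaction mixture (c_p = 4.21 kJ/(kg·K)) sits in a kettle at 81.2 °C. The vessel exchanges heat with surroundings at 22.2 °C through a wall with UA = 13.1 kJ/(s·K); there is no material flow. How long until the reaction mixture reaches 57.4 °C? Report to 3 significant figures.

183 s

Energy balance: M c_p dT/dt = −UA(T − T_amb).
τ = M c_p/UA = 353.51 s; T_ss = T_amb = 22.200 °C.
T(t) = T_ss + (T₀ − T_ss)e^(−t/τ); set T = 57.4:
t = −τ ln[(T − T_ss)/(T₀ − T_ss)] = −353.51 · ln(0.59661) = 182.59 s.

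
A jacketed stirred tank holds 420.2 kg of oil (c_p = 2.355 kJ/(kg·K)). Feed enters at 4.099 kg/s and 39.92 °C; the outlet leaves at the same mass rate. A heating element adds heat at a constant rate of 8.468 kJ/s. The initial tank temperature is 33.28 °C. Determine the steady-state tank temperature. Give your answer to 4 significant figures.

40.80 °C

M c_p dT/dt = ṁ c_p (T_in − T) + Q̇.
At steady state dT/dt = 0 ⇒ T_ss = T_in + Q̇/(ṁ c_p) = 39.92 + 8.468/(4.099·2.355) = 40.7972 °C.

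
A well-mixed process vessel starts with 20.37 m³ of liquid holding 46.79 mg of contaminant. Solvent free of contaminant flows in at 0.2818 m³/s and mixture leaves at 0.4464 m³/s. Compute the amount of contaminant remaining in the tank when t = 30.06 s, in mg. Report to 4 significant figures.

22.00 mg

Let m(t) be the amount of contaminant. Volume: V(t) = V₀ + (Q_in − Q_out) t = 20.37 − 0.164600 t; V(30.06) = 15.4221 m³.
Solute balance: dm/dt = 0 − Q_out C = −Q_out m/V(t).
Separate: dm/m = −Q_out dt/V(t) ⇒ ln(m/m₀) = −(Q_out/(Q_in−Q_out)) ln(V/V₀).
m = m₀ (V₀/V)^(Q_out/(Q_in−Q_out)) = 46.79 × (20.37/15.4221)^(-2.71203) = 21.9995 mg.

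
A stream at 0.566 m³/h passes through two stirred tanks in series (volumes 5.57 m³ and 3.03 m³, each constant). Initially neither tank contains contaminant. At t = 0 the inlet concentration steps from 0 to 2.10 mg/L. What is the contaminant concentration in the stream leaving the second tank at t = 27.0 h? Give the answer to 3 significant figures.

1.82 mg/L

Species balance on tank i: dCᵢ/dt = (Cᵢ₋₁ − Cᵢ)/τᵢ with τᵢ = Vᵢ/Q.
τ₁ = 5.57/0.566 = 9.8410 h; τ₂ = 3.03/0.566 = 5.3534 h.
Tank 1: C₁ = C_in(1 − e^(−t/τ₁)). Tank 2 (τ₁ ≠ τ₂): C₂ = C_in[1 − (τ₁ e^(−t/τ₁) − τ₂ e^(−t/τ₂))/(τ₁ − τ₂)].
At t = 27.0: e^(−t/τ₁) = 0.064337, e^(−t/τ₂) = 0.0064507.
C₂ = 2.10·[1 − (9.8410·0.064337 − 5.3534·0.0064507)/(4.4876)] = 2.10·0.86661 = 1.8199 mg/L.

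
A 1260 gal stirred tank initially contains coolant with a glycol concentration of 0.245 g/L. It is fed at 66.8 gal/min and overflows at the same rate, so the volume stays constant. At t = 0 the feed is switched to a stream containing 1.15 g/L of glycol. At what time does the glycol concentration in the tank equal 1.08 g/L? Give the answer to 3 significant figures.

Species balance: V dC/dt = Q(C_in − C) ⇒ τ = V/Q = 18.862 min.
C(t) = C_in + (C₀ − C_in) e^(−t/τ). Set C = 1.08 and solve for t:
e^(−t/τ) = (C − C_in)/(C₀ − C_in) = (1.08 − 1.15)/(0.245 − 1.15) = 0.077348
t = −τ ln(…) = 18.862 × 2.5594 = 48.277 min.

48.3 min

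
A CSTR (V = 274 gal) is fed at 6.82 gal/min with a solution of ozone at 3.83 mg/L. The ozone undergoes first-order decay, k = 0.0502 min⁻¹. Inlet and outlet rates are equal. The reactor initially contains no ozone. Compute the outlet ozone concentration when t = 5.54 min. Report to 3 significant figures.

0.432 mg/L

Species balance: V dC/dt = Q C_in − Q C − k V C.
This is linear with rate a = Q/V + k = 0.075091 min⁻¹.
C_ss = Q C_in/(Q + kV) = 1.2695 mg/L; C(t) = C_ss + (C₀ − C_ss) e^(−a t).
C(5.54) = 1.2695 + (-1.2695)·e^(−0.075091·5.54) = 1.2695 + (-1.2695)·0.65968 = 0.43205 mg/L.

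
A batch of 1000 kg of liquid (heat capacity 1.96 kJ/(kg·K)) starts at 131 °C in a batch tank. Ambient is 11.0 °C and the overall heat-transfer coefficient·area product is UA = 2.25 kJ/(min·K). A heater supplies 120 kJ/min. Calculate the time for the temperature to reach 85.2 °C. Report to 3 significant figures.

1010 min

M c_p dT/dt = −UA(T − T_amb) + Q̇.
τ = M c_p/UA = 871.11 min; T_ss = T_amb + Q̇/UA = 11.0 + 120/2.25 = 64.333 °C.
T(t) = T_ss + (T₀ − T_ss)e^(−t/τ); set T = 85.2:
t = −τ ln[(T − T_ss)/(T₀ − T_ss)] = −871.11 · ln(0.31300) = 1011.8 min.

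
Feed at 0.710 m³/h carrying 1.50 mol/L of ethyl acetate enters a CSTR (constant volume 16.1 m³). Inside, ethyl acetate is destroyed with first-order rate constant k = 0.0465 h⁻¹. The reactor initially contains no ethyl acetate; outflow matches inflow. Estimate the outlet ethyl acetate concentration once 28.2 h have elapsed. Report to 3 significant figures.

Species balance: V dC/dt = Q C_in − Q C − k V C.
dC/dt = (Q/V) C_in − (Q/V + k) C; effective rate a = Q/V + k = 0.044099 + 0.0465 = 0.090599 h⁻¹.
C_ss = Q C_in/(Q + kV) = 0.73013 mol/L; C(t) = C_ss + (C₀ − C_ss) e^(−a t).
C(28.2) = 0.73013 + (-0.73013)·e^(−0.090599·28.2) = 0.73013 + (-0.73013)·0.077700 = 0.67340 mol/L.

0.673 mol/L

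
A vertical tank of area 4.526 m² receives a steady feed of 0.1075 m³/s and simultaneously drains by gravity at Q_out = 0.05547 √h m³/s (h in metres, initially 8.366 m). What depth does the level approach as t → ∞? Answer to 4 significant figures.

A dh/dt = Q_in − 0.05547 √h. Steady state requires inflow = outflow:
Q_in = 0.05547 √h_ss ⇒ √h_ss = 0.1075/0.05547 = 1.93798.
h_ss = 1.93798² = 3.75578 m. (Since h₀ = 8.366 m > h_ss, the level will fall toward this value.)

3.756 m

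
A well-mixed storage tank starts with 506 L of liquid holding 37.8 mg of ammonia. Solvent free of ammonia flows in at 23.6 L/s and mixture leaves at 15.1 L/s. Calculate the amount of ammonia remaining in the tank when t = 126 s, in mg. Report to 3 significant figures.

Total volume: dV/dt = Q_in − Q_out = 8.5000 L/s, so V(t) = 506 + 8.5000 t and V(126) = 1577.0 L.
Species balance (pure solvent in): dm/dt = −Q_out · m/V(t).
Separate: dm/m = −Q_out dt/V(t) ⇒ ln(m/m₀) = −(Q_out/(Q_in−Q_out)) ln(V/V₀).
m = m₀ (V₀/V)^(Q_out/(Q_in−Q_out)) = 37.8 × (506/1577.0)^(1.7765) = 5.0174 mg.

5.02 mg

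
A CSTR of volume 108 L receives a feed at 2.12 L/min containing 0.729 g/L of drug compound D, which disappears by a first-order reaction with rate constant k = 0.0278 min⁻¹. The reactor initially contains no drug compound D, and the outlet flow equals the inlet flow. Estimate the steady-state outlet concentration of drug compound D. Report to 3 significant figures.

Species balance: V dC/dt = Q C_in − Q C − k V C.
At steady state: 0 = Q C_in − (Q + kV) C_ss, so C_ss = Q C_in/(Q + kV).
C_ss = 2.12·0.729/(2.12 + 0.0278·108) = 1.5455/5.1224 = 0.30171 g/L.

0.302 g/L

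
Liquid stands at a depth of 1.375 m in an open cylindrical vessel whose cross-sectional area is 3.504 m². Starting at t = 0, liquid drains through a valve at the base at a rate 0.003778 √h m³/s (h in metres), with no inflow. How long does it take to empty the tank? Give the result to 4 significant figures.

2175 s

A dh/dt = −Q_out = −0.003778 √h.
Separate and integrate: 2(√h − √h₀) = −(0.003778/A) t.
Set h = 0: 2√h₀ = (0.003778/A) t_empty ⇒ t_empty = 2A√h₀/0.003778.
t_empty = 2·3.504·√1.375/0.003778 = 7.00800·1.17260/0.003778 = 2175.12 s.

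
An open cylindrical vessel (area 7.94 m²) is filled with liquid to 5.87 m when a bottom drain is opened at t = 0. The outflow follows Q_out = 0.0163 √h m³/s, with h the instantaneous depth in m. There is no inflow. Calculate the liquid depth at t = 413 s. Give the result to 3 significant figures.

Volume balance on the tank: A dh/dt = −0.0163 √h.
Separate and integrate: 2(√h − √h₀) = −(0.0163/A) t.
√h = √5.87 − 0.0163·413/(2·7.94) = 2.4228 − 0.42392 = 1.9989.
h = 1.9989² = 3.9955 m.

4.00 m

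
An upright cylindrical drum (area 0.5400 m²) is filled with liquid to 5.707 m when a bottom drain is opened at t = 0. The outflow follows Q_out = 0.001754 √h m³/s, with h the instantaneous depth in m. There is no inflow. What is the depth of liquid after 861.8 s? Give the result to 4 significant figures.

With no inflow, A dh/dt = −0.001754 √h.
∫ h^(−1/2) dh = −(0.001754/A) ∫ dt, giving 2√h = 2√h₀ − (0.001754/A) t.
√h = √5.707 − 0.001754·861.8/(2·0.5400) = 2.38893 − 1.39963 = 0.989306.
h = 0.989306² = 0.978726 m.

0.9787 m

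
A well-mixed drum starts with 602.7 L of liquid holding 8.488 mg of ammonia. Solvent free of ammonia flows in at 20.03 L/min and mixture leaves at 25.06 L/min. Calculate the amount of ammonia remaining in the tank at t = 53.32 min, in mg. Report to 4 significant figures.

Let m(t) be the amount of ammonia. Volume: V(t) = V₀ + (Q_in − Q_out) t = 602.7 − 5.03000 t; V(53.32) = 334.500 L.
Solute balance: dm/dt = 0 − Q_out C = −Q_out m/V(t).
Separate: dm/m = −Q_out dt/V(t) ⇒ ln(m/m₀) = −(Q_out/(Q_in−Q_out)) ln(V/V₀).
m = m₀ (V₀/V)^(Q_out/(Q_in−Q_out)) = 8.488 × (602.7/334.500)^(-4.98211) = 0.451708 mg.

0.4517 mg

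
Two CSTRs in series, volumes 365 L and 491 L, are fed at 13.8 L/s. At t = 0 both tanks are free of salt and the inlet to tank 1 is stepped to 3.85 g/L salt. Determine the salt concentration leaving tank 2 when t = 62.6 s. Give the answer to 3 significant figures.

2.31 g/L

Species balance on tank i: dCᵢ/dt = (Cᵢ₋₁ − Cᵢ)/τᵢ with τᵢ = Vᵢ/Q.
τ₁ = 365/13.8 = 26.449 s; τ₂ = 491/13.8 = 35.580 s.
Solving the cascade with C₁(0)=C₂(0)=0 gives C₂(t) = C_in[1 − (τ₁ e^(−t/τ₁) − τ₂ e^(−t/τ₂))/(τ₁ − τ₂)].
At t = 62.6: e^(−t/τ₁) = 0.093781, e^(−t/τ₂) = 0.17214.
C₂ = 3.85·[1 − (26.449·0.093781 − 35.580·0.17214)/(-9.1304)] = 3.85·0.60086 = 2.3133 g/L.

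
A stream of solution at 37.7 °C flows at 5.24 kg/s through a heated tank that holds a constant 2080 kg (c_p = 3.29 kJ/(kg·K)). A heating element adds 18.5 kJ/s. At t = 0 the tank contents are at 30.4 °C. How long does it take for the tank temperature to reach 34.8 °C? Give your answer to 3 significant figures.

M c_p dT/dt = ṁ c_p (T_in − T) + Q̇.
τ = M/ṁ = 396.95 s; T_ss = T_in + Q̇/(ṁ c_p) = 38.773 °C.
T(t) = T_ss + (T₀ − T_ss) e^(−t/τ). Set T = 34.8:
e^(−t/τ) = (34.8 − 38.773)/(30.4 − 38.773) = 0.47451
t = −396.95 · ln(0.47451) = 295.91 s.

296 s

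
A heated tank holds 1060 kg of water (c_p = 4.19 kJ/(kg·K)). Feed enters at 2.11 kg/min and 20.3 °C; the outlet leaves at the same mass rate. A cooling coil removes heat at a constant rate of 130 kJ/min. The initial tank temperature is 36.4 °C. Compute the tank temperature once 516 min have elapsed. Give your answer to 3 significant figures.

First-law balance (no shaft work): M c_p dT/dt = ṁ c_p (T_in − T) − 130.
Rearrange: dT/dt = (T_ss − T)/τ with τ = M/ṁ = 502.37 min and T_ss = T_in − Q̇/(ṁ c_p) = 5.5956 °C.
Solution: T(t) = T_ss + (T₀ − T_ss) e^(−t/τ).
T(516) = 5.5956 + (30.804)·e^(−516/502.37) = 5.5956 + (30.804)·0.35803 = 16.625 °C.

16.6 °C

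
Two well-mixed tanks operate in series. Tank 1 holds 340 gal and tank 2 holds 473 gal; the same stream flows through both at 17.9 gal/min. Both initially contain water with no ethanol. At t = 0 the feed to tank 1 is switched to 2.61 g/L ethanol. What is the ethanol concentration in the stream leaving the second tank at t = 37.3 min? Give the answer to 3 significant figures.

1.28 g/L

Each tank obeys Vᵢ dCᵢ/dt = Q(Cᵢ₋₁ − Cᵢ), so τᵢ = Vᵢ/Q.
τ₁ = 340/17.9 = 18.994 min; τ₂ = 473/17.9 = 26.425 min.
Tank 1: C₁ = C_in(1 − e^(−t/τ₁)). Tank 2 (τ₁ ≠ τ₂): C₂ = C_in[1 − (τ₁ e^(−t/τ₁) − τ₂ e^(−t/τ₂))/(τ₁ − τ₂)].
At t = 37.3: e^(−t/τ₁) = 0.14033, e^(−t/τ₂) = 0.24376.
C₂ = 2.61·[1 − (18.994·0.14033 − 26.425·0.24376)/(-7.4302)] = 2.61·0.49184 = 1.2837 g/L.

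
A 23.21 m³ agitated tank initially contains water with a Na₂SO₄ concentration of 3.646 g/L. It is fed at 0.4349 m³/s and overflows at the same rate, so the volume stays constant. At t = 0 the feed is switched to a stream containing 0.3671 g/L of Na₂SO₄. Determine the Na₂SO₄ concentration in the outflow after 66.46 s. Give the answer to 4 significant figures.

Mass balance on the solute (V constant): V dC/dt = Q(C_in − C).
Rewrite as dC/dt + C/τ = C_in/τ, τ = V/Q = 53.3686 s.
This is linear first-order; C(t) = C_in + (C₀ − C_in) e^(−t/τ).
C(66.46) = 0.3671 + (3.646 − 0.3671)·e^(−66.46/53.3686) = 0.3671 + (3.27890)·0.287854 = 1.31094 g/L.

1.311 g/L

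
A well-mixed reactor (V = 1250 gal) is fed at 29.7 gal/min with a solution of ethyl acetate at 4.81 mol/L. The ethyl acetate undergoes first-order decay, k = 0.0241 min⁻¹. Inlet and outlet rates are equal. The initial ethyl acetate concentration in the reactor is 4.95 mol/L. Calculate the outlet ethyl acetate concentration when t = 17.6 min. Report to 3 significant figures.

3.49 mol/L

V dC/dt = Q(C_in − C) − k V C.
This is linear with rate a = Q/V + k = 0.047860 min⁻¹.
C_ss = Q C_in/(Q + kV) = 2.3879 mol/L; C(t) = C_ss + (C₀ − C_ss) e^(−a t).
C(17.6) = 2.3879 + (2.5621)·e^(−0.047860·17.6) = 2.3879 + (2.5621)·0.43070 = 3.4914 mol/L.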